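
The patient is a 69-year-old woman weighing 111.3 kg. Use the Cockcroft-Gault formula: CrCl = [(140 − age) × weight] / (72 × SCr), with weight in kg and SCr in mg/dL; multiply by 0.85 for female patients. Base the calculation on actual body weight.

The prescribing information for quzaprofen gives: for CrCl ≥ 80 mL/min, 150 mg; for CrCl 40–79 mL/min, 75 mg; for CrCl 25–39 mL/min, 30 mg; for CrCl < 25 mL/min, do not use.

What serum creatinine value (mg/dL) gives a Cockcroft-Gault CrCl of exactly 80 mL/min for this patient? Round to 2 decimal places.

Standard dose requires CrCl ≥ 80 mL/min.
Set (140 − 69) × 111.3 × 0.85 / (72 × SCr) = 80
SCr = (140 − 69) × 111.3 × 0.85 / (72 × 80) = 1.166 mg/dL

1.17 mg/dL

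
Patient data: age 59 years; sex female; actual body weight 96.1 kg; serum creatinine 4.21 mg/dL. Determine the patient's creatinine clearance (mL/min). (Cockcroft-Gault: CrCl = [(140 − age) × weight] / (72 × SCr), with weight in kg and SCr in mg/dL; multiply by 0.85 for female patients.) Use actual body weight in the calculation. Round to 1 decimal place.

CrCl = (140 − 59) × 96.1 / (72 × 4.21) × 0.85 = 7784.1 / 303.12 × 0.85 ≈ 21.8 mL/min

21.8 mL/min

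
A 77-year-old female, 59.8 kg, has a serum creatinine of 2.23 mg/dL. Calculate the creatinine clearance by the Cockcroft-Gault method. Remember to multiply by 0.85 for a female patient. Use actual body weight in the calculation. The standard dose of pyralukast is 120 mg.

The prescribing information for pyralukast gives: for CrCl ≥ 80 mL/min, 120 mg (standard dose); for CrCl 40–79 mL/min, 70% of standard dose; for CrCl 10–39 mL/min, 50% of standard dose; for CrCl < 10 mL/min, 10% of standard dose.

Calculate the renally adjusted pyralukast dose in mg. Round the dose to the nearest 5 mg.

60 mg

CrCl = (140 − 77) × 59.8 / (72 × 2.23) × 0.85 = 3767.4 / 160.56 × 0.85 ≈ 19.9 mL/min
CrCl ≈ 20 mL/min → bracket 10–39 mL/min.
50% of 120 mg = 60 mg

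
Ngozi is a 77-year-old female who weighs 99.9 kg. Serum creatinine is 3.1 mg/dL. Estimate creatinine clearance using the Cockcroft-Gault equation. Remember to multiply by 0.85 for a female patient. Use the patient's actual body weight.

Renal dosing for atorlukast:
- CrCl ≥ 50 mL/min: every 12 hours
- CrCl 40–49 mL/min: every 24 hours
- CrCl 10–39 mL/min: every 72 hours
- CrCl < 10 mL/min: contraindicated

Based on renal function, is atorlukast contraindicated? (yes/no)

no

CrCl = (140 − 77) × 99.9 / (72 × 3.1) × 0.85 = 6293.7 / 223.20 × 0.85 ≈ 24.0 mL/min
CrCl ≈ 24 mL/min, which is ≥ 10 mL/min.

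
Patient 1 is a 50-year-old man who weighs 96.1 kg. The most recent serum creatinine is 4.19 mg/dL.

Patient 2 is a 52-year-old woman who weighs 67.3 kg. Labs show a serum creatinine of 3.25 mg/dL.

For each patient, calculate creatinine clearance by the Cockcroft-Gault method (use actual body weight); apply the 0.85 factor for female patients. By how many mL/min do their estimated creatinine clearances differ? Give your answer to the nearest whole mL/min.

7 mL/min

Patient 1: CrCl = (140 − 50) × 96.1 / (72 × 4.19) = 8649.0 / 301.68 ≈ 28.7 mL/min
Patient 2: CrCl = (140 − 52) × 67.3 / (72 × 3.25) × 0.85 = 5922.4 / 234.00 × 0.85 ≈ 21.5 mL/min
|28.7 − 21.5| = 7.2 mL/min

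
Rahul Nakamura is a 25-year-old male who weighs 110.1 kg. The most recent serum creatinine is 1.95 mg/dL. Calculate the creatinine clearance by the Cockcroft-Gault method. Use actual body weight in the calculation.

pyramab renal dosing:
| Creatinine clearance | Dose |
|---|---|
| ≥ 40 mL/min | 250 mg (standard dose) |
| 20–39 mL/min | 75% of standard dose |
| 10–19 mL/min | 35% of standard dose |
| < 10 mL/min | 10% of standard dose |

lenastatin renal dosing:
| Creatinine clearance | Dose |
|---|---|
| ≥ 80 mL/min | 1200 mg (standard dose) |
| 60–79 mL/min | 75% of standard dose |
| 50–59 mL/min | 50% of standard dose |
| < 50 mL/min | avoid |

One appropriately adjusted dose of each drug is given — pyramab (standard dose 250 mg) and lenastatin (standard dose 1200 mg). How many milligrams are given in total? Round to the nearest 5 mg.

1450 mg

CrCl = (140 − 25) × 110.1 / (72 × 1.95) = 12661.5 / 140.40 ≈ 90.2 mL/min
CrCl ≈ 90 mL/min.
pyramab: ≥ 40 mL/min → 100% of 250 mg = 250 mg.
lenastatin: ≥ 80 mL/min → 100% of 1200 mg = 1200 mg.
Total = 250 + 1200 = 1450 mg.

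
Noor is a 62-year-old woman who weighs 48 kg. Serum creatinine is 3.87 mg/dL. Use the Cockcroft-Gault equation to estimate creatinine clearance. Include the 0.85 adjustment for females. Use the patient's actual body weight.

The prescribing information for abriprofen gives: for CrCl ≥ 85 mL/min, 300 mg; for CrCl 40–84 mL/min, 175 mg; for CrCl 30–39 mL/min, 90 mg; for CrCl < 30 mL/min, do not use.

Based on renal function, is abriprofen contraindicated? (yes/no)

yes

CrCl = (140 − 62) × 48 / (72 × 3.87) × 0.85 = 3744.0 / 278.64 × 0.85 ≈ 11.4 mL/min
CrCl ≈ 11 mL/min, which is < 30 mL/min.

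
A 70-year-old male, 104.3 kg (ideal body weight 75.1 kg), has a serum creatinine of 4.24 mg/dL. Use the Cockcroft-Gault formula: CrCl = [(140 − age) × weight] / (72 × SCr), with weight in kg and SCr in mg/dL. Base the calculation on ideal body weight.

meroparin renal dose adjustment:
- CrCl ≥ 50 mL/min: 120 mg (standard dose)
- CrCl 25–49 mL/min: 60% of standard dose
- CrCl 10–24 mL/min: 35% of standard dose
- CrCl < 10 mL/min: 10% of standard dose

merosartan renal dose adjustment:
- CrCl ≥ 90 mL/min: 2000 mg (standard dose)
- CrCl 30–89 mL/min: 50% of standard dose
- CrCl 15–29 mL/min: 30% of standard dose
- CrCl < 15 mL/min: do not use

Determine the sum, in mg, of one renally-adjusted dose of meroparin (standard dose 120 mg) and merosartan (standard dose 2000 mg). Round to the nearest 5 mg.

640 mg

CrCl = (140 − 70) × 75.1 / (72 × 4.24) = 5257.0 / 305.28 ≈ 17.2 mL/min
CrCl ≈ 17 mL/min.
meroparin: 10–24 mL/min → 35% of 120 mg = 42 mg.
merosartan: 15–29 mL/min → 30% of 2000 mg = 600 mg.
Total = 42 + 600 = 642 mg.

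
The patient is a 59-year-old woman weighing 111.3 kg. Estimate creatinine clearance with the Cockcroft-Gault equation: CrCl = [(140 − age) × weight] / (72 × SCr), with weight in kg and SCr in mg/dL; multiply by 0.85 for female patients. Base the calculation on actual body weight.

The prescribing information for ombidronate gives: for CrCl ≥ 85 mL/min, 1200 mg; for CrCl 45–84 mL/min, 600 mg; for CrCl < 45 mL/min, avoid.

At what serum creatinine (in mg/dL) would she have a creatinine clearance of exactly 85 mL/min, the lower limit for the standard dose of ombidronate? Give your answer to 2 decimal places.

1.25 mg/dL

Standard dose requires CrCl ≥ 85 mL/min.
Set (140 − 59) × 111.3 × 0.85 / (72 × SCr) = 85
SCr = (140 − 59) × 111.3 × 0.85 / (72 × 85) = 1.252 mg/dL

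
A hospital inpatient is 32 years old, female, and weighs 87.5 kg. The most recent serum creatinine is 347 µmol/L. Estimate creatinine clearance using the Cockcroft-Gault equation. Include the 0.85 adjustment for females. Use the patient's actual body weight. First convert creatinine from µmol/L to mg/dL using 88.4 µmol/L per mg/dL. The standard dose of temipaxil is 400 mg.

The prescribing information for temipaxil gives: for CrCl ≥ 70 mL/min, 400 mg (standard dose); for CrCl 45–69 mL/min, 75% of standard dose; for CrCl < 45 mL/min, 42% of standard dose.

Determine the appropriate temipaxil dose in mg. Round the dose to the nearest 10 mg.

170 mg

SCr = 347 / 88.4 = 3.925 mg/dL
CrCl = (140 − 32) × 87.5 / (72 × 3.925) × 0.85 = 9450.0 / 282.60 × 0.85 ≈ 28.4 mL/min
CrCl ≈ 28 mL/min → bracket < 45 mL/min.
42% of 400 mg = 168 mg → 170 mg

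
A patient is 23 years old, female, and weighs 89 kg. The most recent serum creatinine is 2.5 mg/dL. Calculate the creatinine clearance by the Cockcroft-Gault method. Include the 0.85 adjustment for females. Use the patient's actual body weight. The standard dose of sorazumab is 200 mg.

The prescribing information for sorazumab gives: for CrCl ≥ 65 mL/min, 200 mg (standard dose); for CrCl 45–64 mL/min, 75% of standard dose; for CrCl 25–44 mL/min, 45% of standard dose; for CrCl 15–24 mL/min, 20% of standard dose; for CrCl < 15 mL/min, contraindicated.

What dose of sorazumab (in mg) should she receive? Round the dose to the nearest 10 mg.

150 mg

CrCl = (140 − 23) × 89 / (72 × 2.5) × 0.85 = 10413.0 / 180.00 × 0.85 ≈ 49.2 mL/min
CrCl ≈ 49 mL/min → bracket 45–64 mL/min.
75% of 200 mg = 150 mg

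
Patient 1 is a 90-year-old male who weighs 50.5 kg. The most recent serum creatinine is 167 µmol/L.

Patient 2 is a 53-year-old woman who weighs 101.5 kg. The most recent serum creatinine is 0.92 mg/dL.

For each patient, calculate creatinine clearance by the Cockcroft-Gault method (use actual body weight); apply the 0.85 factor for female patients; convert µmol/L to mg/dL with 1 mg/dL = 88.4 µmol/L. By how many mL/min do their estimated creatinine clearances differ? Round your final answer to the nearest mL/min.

95 mL/min

Patient 1: SCr = 167 / 88.4 = 1.889 mg/dL
Patient 1: CrCl = (140 − 90) × 50.5 / (72 × 1.889) = 2525.0 / 136.01 ≈ 18.6 mL/min
Patient 2: CrCl = (140 − 53) × 101.5 / (72 × 0.92) × 0.85 = 8830.5 / 66.24 × 0.85 ≈ 113.3 mL/min
|18.6 − 113.3| = 94.7 mL/min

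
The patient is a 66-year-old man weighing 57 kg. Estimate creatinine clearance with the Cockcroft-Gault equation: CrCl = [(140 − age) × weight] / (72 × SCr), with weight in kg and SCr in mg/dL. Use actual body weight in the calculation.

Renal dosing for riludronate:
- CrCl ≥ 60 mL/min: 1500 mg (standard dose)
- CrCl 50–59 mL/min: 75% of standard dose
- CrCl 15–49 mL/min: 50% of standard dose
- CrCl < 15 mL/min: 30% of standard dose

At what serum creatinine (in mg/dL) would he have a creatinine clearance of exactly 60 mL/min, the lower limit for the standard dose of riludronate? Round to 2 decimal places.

0.98 mg/dL

Standard dose requires CrCl ≥ 60 mL/min.
Set (140 − 66) × 57 / (72 × SCr) = 60
SCr = (140 − 66) × 57 / (72 × 60) = 0.976 mg/dL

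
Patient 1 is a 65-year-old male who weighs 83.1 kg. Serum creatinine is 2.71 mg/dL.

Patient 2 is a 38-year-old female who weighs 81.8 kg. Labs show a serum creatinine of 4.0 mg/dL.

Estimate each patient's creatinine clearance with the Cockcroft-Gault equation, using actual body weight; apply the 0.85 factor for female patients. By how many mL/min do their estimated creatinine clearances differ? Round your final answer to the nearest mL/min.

7 mL/min

Patient 1: CrCl = (140 − 65) × 83.1 / (72 × 2.71) = 6232.5 / 195.12 ≈ 31.9 mL/min
Patient 2: CrCl = (140 − 38) × 81.8 / (72 × 4) × 0.85 = 8343.6 / 288.00 × 0.85 ≈ 24.6 mL/min
|31.9 − 24.6| = 7.3 mL/min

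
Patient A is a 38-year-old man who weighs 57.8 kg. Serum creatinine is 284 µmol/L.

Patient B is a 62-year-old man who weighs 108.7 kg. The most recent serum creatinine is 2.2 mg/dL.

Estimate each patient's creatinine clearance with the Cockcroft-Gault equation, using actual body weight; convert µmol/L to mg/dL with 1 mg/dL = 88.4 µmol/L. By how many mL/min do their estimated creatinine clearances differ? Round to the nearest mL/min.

Patient A: SCr = 284 / 88.4 = 3.213 mg/dL
Patient A: CrCl = (140 − 38) × 57.8 / (72 × 3.213) = 5895.6 / 231.34 ≈ 25.5 mL/min
Patient B: CrCl = (140 − 62) × 108.7 / (72 × 2.2) = 8478.6 / 158.40 ≈ 53.5 mL/min
|25.5 − 53.5| = 28.0 mL/min

28 mL/min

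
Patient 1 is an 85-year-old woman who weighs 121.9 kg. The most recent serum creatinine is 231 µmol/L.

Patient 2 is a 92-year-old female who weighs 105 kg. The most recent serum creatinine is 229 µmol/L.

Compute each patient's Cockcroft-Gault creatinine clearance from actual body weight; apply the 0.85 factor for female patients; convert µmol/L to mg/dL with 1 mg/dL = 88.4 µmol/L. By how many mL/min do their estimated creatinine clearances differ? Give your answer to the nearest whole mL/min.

7 mL/min

Patient 1: SCr = 231 / 88.4 = 2.613 mg/dL
Patient 1: CrCl = (140 − 85) × 121.9 / (72 × 2.613) × 0.85 = 6704.5 / 188.14 × 0.85 ≈ 30.3 mL/min
Patient 2: SCr = 229 / 88.4 = 2.59 mg/dL
Patient 2: CrCl = (140 − 92) × 105 / (72 × 2.59) × 0.85 = 5040.0 / 186.48 × 0.85 ≈ 23.0 mL/min
|30.3 − 23.0| = 7.3 mL/min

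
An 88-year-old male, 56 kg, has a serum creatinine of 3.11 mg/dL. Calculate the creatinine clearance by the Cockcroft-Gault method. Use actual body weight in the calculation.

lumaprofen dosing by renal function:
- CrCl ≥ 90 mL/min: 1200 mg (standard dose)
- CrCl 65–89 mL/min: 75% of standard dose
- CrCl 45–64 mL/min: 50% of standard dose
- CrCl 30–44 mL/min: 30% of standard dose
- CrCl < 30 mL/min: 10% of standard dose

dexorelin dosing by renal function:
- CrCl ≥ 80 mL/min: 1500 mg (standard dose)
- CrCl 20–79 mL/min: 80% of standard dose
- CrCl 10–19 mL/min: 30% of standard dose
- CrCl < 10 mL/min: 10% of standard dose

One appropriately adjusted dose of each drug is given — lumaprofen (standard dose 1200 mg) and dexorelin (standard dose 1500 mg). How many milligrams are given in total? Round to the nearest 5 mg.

CrCl = (140 − 88) × 56 / (72 × 3.11) = 2912.0 / 223.92 ≈ 13.0 mL/min
CrCl ≈ 13 mL/min.
lumaprofen: < 30 mL/min → 10% of 1200 mg = 120 mg.
dexorelin: 10–19 mL/min → 30% of 1500 mg = 450 mg.
Total = 120 + 450 = 570 mg.

570 mg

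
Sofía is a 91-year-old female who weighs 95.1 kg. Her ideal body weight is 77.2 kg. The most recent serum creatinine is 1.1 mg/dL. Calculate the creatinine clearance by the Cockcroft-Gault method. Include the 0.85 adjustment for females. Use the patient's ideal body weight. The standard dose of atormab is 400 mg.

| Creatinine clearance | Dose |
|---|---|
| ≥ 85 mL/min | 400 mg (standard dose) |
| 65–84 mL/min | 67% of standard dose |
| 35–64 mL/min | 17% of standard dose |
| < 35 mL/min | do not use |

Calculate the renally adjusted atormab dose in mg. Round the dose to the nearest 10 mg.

70 mg

CrCl = (140 − 91) × 77.2 / (72 × 1.1) × 0.85 = 3782.8 / 79.20 × 0.85 ≈ 40.6 mL/min
CrCl ≈ 41 mL/min → bracket 35–64 mL/min.
17% of 400 mg = 68 mg → 70 mg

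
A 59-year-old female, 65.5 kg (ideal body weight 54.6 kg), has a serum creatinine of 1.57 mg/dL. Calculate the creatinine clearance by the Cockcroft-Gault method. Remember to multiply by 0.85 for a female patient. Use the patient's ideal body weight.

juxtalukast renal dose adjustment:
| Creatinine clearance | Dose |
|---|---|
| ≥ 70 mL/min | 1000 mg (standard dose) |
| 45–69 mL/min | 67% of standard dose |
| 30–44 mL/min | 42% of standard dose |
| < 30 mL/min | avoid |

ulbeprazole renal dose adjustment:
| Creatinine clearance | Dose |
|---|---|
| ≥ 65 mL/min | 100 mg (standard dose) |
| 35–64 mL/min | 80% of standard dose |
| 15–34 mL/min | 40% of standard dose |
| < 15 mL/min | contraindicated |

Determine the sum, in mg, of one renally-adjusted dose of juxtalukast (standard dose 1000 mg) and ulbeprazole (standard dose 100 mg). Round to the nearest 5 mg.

CrCl = (140 − 59) × 54.6 / (72 × 1.57) × 0.85 = 4422.6 / 113.04 × 0.85 ≈ 33.3 mL/min
CrCl ≈ 33 mL/min.
juxtalukast: 30–44 mL/min → 42% of 1000 mg = 420 mg.
ulbeprazole: 15–34 mL/min → 40% of 100 mg = 40 mg.
Total = 420 + 40 = 460 mg.

460 mg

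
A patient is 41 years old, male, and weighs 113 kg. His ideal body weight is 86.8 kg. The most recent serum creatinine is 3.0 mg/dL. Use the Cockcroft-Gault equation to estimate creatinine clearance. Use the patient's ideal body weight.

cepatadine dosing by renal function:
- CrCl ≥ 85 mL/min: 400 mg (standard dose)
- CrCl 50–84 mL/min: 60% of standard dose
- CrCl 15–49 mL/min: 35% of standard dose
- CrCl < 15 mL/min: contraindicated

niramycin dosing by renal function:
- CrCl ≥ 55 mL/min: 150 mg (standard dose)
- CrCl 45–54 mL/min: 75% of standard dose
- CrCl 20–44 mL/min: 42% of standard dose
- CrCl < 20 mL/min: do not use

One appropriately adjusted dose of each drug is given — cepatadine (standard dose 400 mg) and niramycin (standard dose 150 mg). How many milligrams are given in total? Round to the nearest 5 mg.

205 mg

CrCl = (140 − 41) × 86.8 / (72 × 3) = 8593.2 / 216.00 ≈ 39.8 mL/min
CrCl ≈ 40 mL/min.
cepatadine: 15–49 mL/min → 35% of 400 mg = 140 mg.
niramycin: 20–44 mL/min → 42% of 150 mg = 63 mg.
Total = 140 + 63 = 203 mg.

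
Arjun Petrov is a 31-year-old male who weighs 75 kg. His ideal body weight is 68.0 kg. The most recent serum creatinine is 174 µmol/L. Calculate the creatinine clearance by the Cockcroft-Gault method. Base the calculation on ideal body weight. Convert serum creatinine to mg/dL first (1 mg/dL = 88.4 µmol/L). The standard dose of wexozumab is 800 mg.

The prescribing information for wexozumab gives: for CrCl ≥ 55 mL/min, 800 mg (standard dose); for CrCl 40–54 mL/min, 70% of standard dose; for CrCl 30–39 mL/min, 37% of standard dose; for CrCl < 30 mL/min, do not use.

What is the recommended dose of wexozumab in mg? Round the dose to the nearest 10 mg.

SCr = 174 / 88.4 = 1.968 mg/dL
CrCl = (140 − 31) × 68 / (72 × 1.968) = 7412.0 / 141.70 ≈ 52.3 mL/min
CrCl ≈ 52 mL/min → bracket 40–54 mL/min.
70% of 800 mg = 560 mg

560 mg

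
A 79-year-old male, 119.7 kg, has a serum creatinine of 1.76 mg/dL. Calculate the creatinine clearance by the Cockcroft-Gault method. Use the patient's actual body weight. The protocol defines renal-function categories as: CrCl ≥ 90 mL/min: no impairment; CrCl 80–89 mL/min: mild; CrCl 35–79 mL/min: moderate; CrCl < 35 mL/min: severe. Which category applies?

CrCl = (140 − 79) × 119.7 / (72 × 1.76) = 7301.7 / 126.72 ≈ 57.6 mL/min
58 mL/min falls in the 'moderate' range.

moderate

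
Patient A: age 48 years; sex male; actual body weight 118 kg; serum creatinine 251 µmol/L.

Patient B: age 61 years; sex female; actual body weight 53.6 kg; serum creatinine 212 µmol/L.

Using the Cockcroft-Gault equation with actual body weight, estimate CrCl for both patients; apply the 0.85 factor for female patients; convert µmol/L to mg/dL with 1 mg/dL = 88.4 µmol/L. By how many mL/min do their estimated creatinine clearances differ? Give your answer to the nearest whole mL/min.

Patient A: SCr = 251 / 88.4 = 2.839 mg/dL
Patient A: CrCl = (140 − 48) × 118 / (72 × 2.839) = 10856.0 / 204.41 ≈ 53.1 mL/min
Patient B: SCr = 212 / 88.4 = 2.398 mg/dL
Patient B: CrCl = (140 − 61) × 53.6 / (72 × 2.398) × 0.85 = 4234.4 / 172.66 × 0.85 ≈ 20.8 mL/min
|53.1 − 20.8| = 32.3 mL/min

32 mL/min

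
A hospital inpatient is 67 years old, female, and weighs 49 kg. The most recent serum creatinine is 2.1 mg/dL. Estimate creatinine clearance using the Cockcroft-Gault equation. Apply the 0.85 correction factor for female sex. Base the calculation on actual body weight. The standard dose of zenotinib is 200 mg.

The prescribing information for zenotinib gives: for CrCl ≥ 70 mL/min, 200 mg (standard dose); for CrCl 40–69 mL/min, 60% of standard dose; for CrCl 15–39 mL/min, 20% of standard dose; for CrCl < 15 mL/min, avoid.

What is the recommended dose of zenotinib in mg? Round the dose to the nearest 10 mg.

CrCl = (140 − 67) × 49 / (72 × 2.1) × 0.85 = 3577.0 / 151.20 × 0.85 ≈ 20.1 mL/min
CrCl ≈ 20 mL/min → bracket 15–39 mL/min.
20% of 200 mg = 40 mg

40 mg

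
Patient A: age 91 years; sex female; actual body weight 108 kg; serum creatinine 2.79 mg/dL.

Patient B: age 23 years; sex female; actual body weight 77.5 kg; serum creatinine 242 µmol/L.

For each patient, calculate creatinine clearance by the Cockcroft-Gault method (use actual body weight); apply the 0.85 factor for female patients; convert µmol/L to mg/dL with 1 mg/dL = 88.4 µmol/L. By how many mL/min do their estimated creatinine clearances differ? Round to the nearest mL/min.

Patient A: CrCl = (140 − 91) × 108 / (72 × 2.79) × 0.85 = 5292.0 / 200.88 × 0.85 ≈ 22.4 mL/min
Patient B: SCr = 242 / 88.4 = 2.738 mg/dL
Patient B: CrCl = (140 − 23) × 77.5 / (72 × 2.738) × 0.85 = 9067.5 / 197.14 × 0.85 ≈ 39.1 mL/min
|22.4 − 39.1| = 16.7 mL/min

17 mL/min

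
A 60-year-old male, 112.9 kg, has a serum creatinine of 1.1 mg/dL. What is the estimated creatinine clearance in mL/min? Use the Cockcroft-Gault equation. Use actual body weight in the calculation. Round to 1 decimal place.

114.0 mL/min

CrCl = (140 − 60) × 112.9 / (72 × 1.1) = 9032.0 / 79.20 ≈ 114.0 mL/min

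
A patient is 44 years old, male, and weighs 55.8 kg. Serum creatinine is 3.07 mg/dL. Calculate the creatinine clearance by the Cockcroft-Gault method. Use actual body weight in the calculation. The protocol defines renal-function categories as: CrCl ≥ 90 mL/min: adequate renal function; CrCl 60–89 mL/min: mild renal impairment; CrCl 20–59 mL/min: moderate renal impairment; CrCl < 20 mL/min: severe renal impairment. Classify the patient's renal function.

moderate renal impairment

CrCl = (140 − 44) × 55.8 / (72 × 3.07) = 5356.8 / 221.04 ≈ 24.2 mL/min
24 mL/min falls in the 'moderate renal impairment' range.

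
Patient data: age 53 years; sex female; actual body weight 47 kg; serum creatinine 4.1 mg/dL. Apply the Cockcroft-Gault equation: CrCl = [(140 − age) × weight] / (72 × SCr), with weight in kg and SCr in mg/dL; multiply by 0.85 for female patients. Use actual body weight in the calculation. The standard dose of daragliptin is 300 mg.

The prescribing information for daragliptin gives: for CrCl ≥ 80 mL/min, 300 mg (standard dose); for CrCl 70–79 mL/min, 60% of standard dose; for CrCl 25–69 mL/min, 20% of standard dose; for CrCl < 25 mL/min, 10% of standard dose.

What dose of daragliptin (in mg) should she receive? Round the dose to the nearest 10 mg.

30 mg

CrCl = (140 − 53) × 47 / (72 × 4.1) × 0.85 = 4089.0 / 295.20 × 0.85 ≈ 11.8 mL/min
CrCl ≈ 12 mL/min → bracket < 25 mL/min.
10% of 300 mg = 30 mg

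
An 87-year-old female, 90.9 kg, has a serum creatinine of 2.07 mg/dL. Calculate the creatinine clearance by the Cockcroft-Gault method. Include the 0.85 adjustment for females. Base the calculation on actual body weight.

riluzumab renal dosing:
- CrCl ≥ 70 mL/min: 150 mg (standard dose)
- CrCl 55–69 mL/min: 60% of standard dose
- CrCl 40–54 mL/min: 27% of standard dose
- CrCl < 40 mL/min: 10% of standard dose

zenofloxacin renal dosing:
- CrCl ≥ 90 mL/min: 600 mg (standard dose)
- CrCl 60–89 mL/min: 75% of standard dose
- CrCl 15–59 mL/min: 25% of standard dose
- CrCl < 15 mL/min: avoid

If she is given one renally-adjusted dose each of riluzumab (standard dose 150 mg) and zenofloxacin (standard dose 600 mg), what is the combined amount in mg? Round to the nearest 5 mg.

CrCl = (140 − 87) × 90.9 / (72 × 2.07) × 0.85 = 4817.7 / 149.04 × 0.85 ≈ 27.5 mL/min
CrCl ≈ 27 mL/min.
riluzumab: < 40 mL/min → 10% of 150 mg = 15 mg.
zenofloxacin: 15–59 mL/min → 25% of 600 mg = 150 mg.
Total = 15 + 150 = 165 mg.

165 mg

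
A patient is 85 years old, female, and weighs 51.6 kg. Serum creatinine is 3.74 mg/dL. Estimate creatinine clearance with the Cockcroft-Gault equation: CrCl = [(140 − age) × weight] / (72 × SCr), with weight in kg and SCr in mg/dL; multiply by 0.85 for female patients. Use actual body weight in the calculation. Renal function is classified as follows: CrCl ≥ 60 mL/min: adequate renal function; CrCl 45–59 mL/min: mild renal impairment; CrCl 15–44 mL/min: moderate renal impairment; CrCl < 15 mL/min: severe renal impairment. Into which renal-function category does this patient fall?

CrCl = (140 − 85) × 51.6 / (72 × 3.74) × 0.85 = 2838.0 / 269.28 × 0.85 ≈ 9.0 mL/min
9 mL/min falls in the 'severe renal impairment' range.

severe renal impairment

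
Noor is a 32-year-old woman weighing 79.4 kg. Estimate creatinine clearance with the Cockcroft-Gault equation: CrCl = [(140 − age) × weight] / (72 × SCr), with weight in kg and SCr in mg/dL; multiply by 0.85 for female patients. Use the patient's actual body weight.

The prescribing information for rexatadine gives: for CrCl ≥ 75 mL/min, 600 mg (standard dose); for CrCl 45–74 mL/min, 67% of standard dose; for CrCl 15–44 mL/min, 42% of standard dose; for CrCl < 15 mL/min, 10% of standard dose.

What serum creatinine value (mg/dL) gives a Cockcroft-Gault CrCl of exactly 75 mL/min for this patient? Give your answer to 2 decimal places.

1.35 mg/dL

Standard dose requires CrCl ≥ 75 mL/min.
Set (140 − 32) × 79.4 × 0.85 / (72 × SCr) = 75
SCr = (140 − 32) × 79.4 × 0.85 / (72 × 75) = 1.350 mg/dL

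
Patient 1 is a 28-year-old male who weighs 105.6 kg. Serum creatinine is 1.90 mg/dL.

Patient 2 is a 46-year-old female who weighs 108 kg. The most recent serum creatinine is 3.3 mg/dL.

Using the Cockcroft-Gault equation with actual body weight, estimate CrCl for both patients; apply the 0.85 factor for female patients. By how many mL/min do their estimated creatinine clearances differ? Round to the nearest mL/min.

Patient 1: CrCl = (140 − 28) × 105.6 / (72 × 1.9) = 11827.2 / 136.80 ≈ 86.5 mL/min
Patient 2: CrCl = (140 − 46) × 108 / (72 × 3.3) × 0.85 = 10152.0 / 237.60 × 0.85 ≈ 36.3 mL/min
|86.5 − 36.3| = 50.2 mL/min

50 mL/min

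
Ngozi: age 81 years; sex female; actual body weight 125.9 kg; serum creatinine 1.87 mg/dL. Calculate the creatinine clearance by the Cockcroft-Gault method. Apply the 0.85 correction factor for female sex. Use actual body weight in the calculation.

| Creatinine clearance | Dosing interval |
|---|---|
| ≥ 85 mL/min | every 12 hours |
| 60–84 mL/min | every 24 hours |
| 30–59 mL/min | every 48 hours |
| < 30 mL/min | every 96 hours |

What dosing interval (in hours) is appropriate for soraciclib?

every 48 hours

CrCl = (140 − 81) × 125.9 / (72 × 1.87) × 0.85 = 7428.1 / 134.64 × 0.85 ≈ 46.9 mL/min
CrCl ≈ 47 mL/min → bracket 30–59 mL/min → every 48 hours.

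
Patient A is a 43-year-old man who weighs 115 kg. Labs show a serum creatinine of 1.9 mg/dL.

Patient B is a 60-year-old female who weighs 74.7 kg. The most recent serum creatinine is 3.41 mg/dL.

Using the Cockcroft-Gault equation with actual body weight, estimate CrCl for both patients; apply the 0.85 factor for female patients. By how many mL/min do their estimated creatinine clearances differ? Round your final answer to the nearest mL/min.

Patient A: CrCl = (140 − 43) × 115 / (72 × 1.9) = 11155.0 / 136.80 ≈ 81.5 mL/min
Patient B: CrCl = (140 − 60) × 74.7 / (72 × 3.41) × 0.85 = 5976.0 / 245.52 × 0.85 ≈ 20.7 mL/min
|81.5 − 20.7| = 60.8 mL/min

61 mL/min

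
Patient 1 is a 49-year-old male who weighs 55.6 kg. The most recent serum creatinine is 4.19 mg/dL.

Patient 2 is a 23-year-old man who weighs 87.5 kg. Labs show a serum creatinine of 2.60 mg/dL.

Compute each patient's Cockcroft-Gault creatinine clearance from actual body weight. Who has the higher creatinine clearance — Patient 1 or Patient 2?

Patient 1: CrCl = (140 − 49) × 55.6 / (72 × 4.19) = 5059.6 / 301.68 ≈ 16.8 mL/min
Patient 2: CrCl = (140 − 23) × 87.5 / (72 × 2.6) = 10237.5 / 187.20 ≈ 54.7 mL/min
16.8 vs 54.7 mL/min → Patient 2 is higher.

Patient 2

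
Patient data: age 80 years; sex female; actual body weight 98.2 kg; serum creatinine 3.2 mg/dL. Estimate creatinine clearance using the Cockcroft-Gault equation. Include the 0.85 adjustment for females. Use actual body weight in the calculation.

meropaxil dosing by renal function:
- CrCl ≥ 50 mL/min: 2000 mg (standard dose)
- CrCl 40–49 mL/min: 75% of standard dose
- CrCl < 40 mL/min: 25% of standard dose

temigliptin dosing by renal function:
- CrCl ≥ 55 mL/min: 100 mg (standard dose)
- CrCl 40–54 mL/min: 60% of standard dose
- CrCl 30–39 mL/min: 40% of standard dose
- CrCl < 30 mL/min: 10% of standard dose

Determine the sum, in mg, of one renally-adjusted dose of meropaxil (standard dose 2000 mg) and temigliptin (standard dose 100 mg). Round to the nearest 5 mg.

CrCl = (140 − 80) × 98.2 / (72 × 3.2) × 0.85 = 5892.0 / 230.40 × 0.85 ≈ 21.7 mL/min
CrCl ≈ 22 mL/min.
meropaxil: < 40 mL/min → 25% of 2000 mg = 500 mg.
temigliptin: < 30 mL/min → 10% of 100 mg = 10 mg.
Total = 500 + 10 = 510 mg.

510 mg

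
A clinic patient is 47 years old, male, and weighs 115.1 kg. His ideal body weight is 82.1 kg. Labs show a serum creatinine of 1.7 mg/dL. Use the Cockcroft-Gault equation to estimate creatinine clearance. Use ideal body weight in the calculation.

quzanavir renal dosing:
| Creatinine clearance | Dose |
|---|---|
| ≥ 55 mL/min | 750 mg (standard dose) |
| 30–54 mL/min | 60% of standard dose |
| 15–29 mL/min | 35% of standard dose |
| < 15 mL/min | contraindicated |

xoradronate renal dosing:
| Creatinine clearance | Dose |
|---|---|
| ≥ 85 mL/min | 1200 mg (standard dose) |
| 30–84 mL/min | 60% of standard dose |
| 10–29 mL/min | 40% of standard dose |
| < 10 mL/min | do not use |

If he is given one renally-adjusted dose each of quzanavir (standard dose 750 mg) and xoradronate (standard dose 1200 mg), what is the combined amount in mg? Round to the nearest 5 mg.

1470 mg

CrCl = (140 − 47) × 82.1 / (72 × 1.7) = 7635.3 / 122.40 ≈ 62.4 mL/min
CrCl ≈ 62 mL/min.
quzanavir: ≥ 55 mL/min → 100% of 750 mg = 750 mg.
xoradronate: 30–84 mL/min → 60% of 1200 mg = 720 mg.
Total = 750 + 720 = 1470 mg.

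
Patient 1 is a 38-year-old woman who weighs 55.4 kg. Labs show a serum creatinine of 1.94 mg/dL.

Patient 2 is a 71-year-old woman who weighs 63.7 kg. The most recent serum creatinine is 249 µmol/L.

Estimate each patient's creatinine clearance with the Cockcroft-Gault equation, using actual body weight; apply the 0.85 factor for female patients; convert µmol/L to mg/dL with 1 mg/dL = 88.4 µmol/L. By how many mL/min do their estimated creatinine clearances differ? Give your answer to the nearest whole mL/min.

Patient 1: CrCl = (140 − 38) × 55.4 / (72 × 1.94) × 0.85 = 5650.8 / 139.68 × 0.85 ≈ 34.4 mL/min
Patient 2: SCr = 249 / 88.4 = 2.817 mg/dL
Patient 2: CrCl = (140 − 71) × 63.7 / (72 × 2.817) × 0.85 = 4395.3 / 202.82 × 0.85 ≈ 18.4 mL/min
|34.4 − 18.4| = 16.0 mL/min

16 mL/min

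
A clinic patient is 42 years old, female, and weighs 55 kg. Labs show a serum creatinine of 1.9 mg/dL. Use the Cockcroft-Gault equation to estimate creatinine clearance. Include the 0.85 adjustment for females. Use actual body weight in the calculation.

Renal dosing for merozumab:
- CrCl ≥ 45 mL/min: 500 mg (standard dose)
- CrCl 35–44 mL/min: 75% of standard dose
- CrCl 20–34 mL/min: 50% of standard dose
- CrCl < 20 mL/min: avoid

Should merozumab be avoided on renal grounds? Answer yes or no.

CrCl = (140 − 42) × 55 / (72 × 1.9) × 0.85 = 5390.0 / 136.80 × 0.85 ≈ 33.5 mL/min
CrCl ≈ 33 mL/min, which is ≥ 20 mL/min.

no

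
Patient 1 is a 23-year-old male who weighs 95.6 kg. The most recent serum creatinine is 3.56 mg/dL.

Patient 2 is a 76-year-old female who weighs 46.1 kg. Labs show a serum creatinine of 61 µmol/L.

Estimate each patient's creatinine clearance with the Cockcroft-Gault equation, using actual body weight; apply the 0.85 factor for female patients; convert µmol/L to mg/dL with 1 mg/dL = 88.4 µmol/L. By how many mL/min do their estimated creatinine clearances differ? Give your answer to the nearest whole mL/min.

Patient 1: CrCl = (140 − 23) × 95.6 / (72 × 3.56) = 11185.2 / 256.32 ≈ 43.6 mL/min
Patient 2: SCr = 61 / 88.4 = 0.69 mg/dL
Patient 2: CrCl = (140 − 76) × 46.1 / (72 × 0.69) × 0.85 = 2950.4 / 49.68 × 0.85 ≈ 50.5 mL/min
|43.6 − 50.5| = 6.9 mL/min

7 mL/min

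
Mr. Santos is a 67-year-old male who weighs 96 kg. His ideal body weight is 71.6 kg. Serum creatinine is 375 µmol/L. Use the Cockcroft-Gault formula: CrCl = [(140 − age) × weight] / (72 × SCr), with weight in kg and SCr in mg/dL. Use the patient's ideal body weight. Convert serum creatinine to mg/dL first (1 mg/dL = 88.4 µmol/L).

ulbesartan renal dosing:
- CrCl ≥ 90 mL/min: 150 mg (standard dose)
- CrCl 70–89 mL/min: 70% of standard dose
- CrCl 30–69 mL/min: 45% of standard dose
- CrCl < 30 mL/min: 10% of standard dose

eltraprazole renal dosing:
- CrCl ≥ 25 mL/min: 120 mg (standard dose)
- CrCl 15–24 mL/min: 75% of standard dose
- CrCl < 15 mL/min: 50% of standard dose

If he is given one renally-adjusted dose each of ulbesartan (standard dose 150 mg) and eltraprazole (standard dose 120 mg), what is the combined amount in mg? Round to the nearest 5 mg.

SCr = 375 / 88.4 = 4.242 mg/dL
CrCl = (140 − 67) × 71.6 / (72 × 4.242) = 5226.8 / 305.42 ≈ 17.1 mL/min
CrCl ≈ 17 mL/min.
ulbesartan: < 30 mL/min → 10% of 150 mg = 15 mg.
eltraprazole: 15–24 mL/min → 75% of 120 mg = 90 mg.
Total = 15 + 90 = 105 mg.

105 mg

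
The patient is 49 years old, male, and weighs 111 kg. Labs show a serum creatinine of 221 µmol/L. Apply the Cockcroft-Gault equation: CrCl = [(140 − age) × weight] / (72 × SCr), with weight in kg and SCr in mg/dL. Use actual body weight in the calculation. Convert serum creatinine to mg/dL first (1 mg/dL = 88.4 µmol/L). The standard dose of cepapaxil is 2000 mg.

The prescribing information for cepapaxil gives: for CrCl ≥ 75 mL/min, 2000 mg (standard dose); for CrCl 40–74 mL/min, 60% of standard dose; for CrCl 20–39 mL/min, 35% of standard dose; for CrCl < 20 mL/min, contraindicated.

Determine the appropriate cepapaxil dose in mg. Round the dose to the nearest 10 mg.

SCr = 221 / 88.4 = 2.5 mg/dL
CrCl = (140 − 49) × 111 / (72 × 2.5) = 10101.0 / 180.00 ≈ 56.1 mL/min
CrCl ≈ 56 mL/min → bracket 40–74 mL/min.
60% of 2000 mg = 1200 mg

1200 mg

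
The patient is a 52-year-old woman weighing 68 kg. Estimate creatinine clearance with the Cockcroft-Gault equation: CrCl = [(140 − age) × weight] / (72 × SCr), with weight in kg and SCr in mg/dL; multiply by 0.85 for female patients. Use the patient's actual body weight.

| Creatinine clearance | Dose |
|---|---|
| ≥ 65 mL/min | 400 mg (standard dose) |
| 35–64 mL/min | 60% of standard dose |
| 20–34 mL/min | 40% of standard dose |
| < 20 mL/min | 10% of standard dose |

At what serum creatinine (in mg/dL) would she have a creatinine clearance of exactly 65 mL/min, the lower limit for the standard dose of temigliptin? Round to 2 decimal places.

Standard dose requires CrCl ≥ 65 mL/min.
Set (140 − 52) × 68 × 0.85 / (72 × SCr) = 65
SCr = (140 − 52) × 68 × 0.85 / (72 × 65) = 1.087 mg/dL

1.09 mg/dL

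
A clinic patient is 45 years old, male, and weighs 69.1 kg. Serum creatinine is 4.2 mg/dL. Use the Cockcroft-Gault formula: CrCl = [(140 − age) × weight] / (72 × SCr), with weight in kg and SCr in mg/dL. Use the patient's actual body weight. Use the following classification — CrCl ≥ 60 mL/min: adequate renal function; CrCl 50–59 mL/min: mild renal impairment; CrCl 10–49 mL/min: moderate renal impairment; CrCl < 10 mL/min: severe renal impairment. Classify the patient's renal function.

CrCl = (140 − 45) × 69.1 / (72 × 4.2) = 6564.5 / 302.40 ≈ 21.7 mL/min
22 mL/min falls in the 'moderate renal impairment' range.

moderate renal impairment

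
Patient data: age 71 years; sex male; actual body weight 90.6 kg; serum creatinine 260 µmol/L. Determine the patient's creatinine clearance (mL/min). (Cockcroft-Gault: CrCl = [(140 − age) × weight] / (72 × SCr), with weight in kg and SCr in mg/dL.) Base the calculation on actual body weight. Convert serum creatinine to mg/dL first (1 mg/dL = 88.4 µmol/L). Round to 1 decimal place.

29.5 mL/min

SCr = 260 / 88.4 = 2.941 mg/dL
CrCl = (140 − 71) × 90.6 / (72 × 2.941) = 6251.4 / 211.75 ≈ 29.5 mL/min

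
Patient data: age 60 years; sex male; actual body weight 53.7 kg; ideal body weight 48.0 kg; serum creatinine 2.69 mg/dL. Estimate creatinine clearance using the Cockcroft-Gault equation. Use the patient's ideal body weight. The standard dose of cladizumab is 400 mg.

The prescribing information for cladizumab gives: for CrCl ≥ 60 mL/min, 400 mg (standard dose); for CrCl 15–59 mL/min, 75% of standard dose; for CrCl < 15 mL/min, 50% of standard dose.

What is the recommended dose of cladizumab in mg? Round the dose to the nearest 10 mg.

CrCl = (140 − 60) × 48 / (72 × 2.69) = 3840.0 / 193.68 ≈ 19.8 mL/min
CrCl ≈ 20 mL/min → bracket 15–59 mL/min.
75% of 400 mg = 300 mg

300 mg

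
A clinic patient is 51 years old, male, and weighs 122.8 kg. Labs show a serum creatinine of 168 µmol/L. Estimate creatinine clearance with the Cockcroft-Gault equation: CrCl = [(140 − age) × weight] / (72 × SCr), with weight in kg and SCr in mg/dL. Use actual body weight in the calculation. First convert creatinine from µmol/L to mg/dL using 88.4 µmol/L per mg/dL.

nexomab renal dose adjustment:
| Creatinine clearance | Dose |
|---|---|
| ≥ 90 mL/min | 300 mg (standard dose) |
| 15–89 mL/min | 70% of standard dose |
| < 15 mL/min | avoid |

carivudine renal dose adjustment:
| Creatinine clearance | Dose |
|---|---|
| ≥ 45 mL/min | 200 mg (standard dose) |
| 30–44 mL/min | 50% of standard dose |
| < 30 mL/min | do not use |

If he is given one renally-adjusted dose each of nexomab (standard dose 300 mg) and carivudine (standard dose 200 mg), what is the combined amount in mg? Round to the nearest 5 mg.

SCr = 168 / 88.4 = 1.9 mg/dL
CrCl = (140 − 51) × 122.8 / (72 × 1.9) = 10929.2 / 136.80 ≈ 79.9 mL/min
CrCl ≈ 80 mL/min.
nexomab: 15–89 mL/min → 70% of 300 mg = 210 mg.
carivudine: ≥ 45 mL/min → 100% of 200 mg = 200 mg.
Total = 210 + 200 = 410 mg.

410 mg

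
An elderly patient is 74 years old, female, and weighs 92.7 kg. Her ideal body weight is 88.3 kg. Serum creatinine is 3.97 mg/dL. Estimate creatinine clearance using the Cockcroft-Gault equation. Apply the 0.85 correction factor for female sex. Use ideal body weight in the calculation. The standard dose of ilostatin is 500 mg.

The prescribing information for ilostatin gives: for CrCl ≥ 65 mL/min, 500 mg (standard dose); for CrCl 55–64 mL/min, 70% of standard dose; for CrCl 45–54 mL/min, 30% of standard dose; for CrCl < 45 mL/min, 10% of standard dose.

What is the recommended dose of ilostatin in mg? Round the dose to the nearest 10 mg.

50 mg

CrCl = (140 − 74) × 88.3 / (72 × 3.97) × 0.85 = 5827.8 / 285.84 × 0.85 ≈ 17.3 mL/min
CrCl ≈ 17 mL/min → bracket < 45 mL/min.
10% of 500 mg = 50 mg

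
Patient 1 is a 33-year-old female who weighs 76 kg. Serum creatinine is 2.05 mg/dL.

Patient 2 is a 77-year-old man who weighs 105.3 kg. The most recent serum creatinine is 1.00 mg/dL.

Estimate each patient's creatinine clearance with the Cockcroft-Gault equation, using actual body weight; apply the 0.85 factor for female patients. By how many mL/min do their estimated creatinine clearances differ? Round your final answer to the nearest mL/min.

Patient 1: CrCl = (140 − 33) × 76 / (72 × 2.05) × 0.85 = 8132.0 / 147.60 × 0.85 ≈ 46.8 mL/min
Patient 2: CrCl = (140 − 77) × 105.3 / (72 × 1) = 6633.9 / 72.00 ≈ 92.1 mL/min
|46.8 − 92.1| = 45.3 mL/min

45 mL/min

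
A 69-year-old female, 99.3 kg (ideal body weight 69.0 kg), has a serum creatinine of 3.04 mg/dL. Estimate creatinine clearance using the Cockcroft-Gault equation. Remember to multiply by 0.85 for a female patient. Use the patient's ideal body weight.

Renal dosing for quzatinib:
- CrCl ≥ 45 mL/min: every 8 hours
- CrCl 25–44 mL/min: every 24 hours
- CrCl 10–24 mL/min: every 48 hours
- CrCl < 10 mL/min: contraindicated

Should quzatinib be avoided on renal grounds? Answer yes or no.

CrCl = (140 − 69) × 69 / (72 × 3.04) × 0.85 = 4899.0 / 218.88 × 0.85 ≈ 19.0 mL/min
CrCl ≈ 19 mL/min, which is ≥ 10 mL/min.

no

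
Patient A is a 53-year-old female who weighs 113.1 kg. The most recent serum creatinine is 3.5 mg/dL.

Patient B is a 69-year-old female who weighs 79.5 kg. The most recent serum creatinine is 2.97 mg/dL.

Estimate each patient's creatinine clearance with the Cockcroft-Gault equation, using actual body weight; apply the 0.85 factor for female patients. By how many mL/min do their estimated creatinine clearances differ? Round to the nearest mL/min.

11 mL/min

Patient A: CrCl = (140 − 53) × 113.1 / (72 × 3.5) × 0.85 = 9839.7 / 252.00 × 0.85 ≈ 33.2 mL/min
Patient B: CrCl = (140 − 69) × 79.5 / (72 × 2.97) × 0.85 = 5644.5 / 213.84 × 0.85 ≈ 22.4 mL/min
|33.2 − 22.4| = 10.8 mL/min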